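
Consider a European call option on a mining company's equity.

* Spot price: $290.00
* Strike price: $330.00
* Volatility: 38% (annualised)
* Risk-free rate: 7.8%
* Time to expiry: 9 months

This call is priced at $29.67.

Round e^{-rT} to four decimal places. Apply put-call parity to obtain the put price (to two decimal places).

$50.93

e^(−rT) = e^(−0.078·0.75) = 0.9432
Put-call parity: C − P = S − K·e^(−rT) = 290 − 330·0.9432 = 290 − 311.2560 = -21.2560
P = C − (C − P) = 29.67 − (-21.2560) = 50.9260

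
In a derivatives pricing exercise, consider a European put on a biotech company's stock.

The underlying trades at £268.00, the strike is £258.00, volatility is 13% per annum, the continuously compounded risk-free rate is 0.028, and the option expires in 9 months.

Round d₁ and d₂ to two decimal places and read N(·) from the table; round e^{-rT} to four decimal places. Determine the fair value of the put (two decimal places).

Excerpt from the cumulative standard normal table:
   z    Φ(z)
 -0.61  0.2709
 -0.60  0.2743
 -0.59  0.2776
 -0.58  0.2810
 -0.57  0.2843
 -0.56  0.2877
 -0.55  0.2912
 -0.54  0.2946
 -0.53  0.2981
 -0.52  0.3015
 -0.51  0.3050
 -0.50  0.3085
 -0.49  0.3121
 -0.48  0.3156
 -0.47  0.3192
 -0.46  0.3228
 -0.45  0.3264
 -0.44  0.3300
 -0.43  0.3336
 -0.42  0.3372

£5.33

σ√T = 0.13·√0.75 = 0.1126
d₁ = [ln(268/258) + (0.028 + ½·0.13²)·0.75] / (σ√T) = (0.0380 + 0.0273) / 0.1126 = 0.5806 which rounds to 0.58
d₂ = 0.5806 − 0.1126 = 0.4680 which rounds to 0.47
e^(−rT) = e^(−0.028·0.75) = 0.9792
P = 258·0.9792·N(-0.47) − 268·N(-0.58) = 258·0.9792·0.3192 − 268·0.2810 = 80.6406 − 75.3080 = 5.3326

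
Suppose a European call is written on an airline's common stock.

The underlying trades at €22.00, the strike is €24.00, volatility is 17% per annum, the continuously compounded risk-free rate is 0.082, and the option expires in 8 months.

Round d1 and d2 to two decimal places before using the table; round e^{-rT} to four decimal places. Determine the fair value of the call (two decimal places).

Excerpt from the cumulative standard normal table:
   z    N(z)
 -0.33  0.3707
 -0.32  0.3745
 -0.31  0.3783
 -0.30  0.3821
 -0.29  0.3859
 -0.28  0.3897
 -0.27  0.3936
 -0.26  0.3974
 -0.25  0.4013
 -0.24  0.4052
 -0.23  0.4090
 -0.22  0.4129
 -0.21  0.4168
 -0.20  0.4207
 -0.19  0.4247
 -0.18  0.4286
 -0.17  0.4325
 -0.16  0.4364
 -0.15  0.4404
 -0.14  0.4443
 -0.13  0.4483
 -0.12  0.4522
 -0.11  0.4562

T = 0.6667;  σ√T = 0.1388
ln(S/K) + (r + σ²/2)T = ln(22/24) + (0.082 + 0.17²/2)·0.6667 = -0.0870 + 0.0643 = -0.0227
d₁ = -0.0227 / 0.1388 = -0.1636 ≈ -0.16
d₂ = d₁ − σ√T = -0.1636 − 0.1388 = -0.3024 ≈ -0.30
exp(−rT) = exp(−0.082·0.6667) = 0.9468
N(d₁) = N(-0.16) = 0.4364;  N(d₂) = N(-0.30) = 0.3821
C = 22·0.4364 − 24·0.9468·0.3821 = 9.6008 − 8.6825 = 0.9183

€0.92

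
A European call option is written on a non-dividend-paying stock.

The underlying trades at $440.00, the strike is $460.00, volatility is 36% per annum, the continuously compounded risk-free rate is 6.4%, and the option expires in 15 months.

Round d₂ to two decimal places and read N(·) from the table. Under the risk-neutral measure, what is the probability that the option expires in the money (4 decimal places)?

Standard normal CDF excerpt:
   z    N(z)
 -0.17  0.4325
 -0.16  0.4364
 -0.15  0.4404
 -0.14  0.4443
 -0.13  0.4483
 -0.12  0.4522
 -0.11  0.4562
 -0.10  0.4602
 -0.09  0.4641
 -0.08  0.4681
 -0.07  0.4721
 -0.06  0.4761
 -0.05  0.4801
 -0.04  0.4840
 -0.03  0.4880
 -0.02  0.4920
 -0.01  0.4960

0.4562

σ√T = 0.36·√1.25 = 0.4025
d₁ = [ln(440/460) + (0.064 + ½·0.36²)·1.25] / (σ√T) = (-0.0445 + 0.1610) / 0.4025 = 0.2896 which rounds to 0.29
d₂ = 0.2896 − 0.4025 = -0.1129 which rounds to -0.11
Risk-neutral Pr[S_T > K] = N(d₂) = N(-0.11) = 0.4562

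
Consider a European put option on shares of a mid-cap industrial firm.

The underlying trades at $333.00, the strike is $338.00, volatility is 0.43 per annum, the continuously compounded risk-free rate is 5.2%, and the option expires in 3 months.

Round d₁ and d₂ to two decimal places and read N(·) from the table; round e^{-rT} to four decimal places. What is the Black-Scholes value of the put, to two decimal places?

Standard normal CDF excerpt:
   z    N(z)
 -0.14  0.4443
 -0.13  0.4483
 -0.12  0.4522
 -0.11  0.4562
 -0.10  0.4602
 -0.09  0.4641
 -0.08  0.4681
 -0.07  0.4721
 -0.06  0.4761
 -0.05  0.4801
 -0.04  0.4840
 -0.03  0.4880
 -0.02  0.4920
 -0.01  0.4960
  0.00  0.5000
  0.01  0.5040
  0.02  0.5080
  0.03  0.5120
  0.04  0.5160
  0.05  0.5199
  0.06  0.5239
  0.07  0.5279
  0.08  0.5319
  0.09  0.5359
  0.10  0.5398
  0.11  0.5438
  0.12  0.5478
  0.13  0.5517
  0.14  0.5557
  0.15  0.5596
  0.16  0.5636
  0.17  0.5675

σ√T = 0.43 × 0.5000 = 0.2150
d₁ = [ln(333/338) + (0.052 + 0.43²/2)·0.25] / 0.2150 = [-0.0149 + 0.0361] / 0.2150 = 0.0986 which rounds to 0.10
d₂ = d₁ − σ√T = 0.0986 − 0.2150 = -0.1164 which rounds to -0.12
exp(−rT) = exp(−0.052·0.25) = 0.9871
P = 338·0.9871·N(0.12) − 333·N(-0.10) = 338·0.9871·0.5478 − 333·0.4602 = 182.7679 − 153.2466 = 29.5213

$29.52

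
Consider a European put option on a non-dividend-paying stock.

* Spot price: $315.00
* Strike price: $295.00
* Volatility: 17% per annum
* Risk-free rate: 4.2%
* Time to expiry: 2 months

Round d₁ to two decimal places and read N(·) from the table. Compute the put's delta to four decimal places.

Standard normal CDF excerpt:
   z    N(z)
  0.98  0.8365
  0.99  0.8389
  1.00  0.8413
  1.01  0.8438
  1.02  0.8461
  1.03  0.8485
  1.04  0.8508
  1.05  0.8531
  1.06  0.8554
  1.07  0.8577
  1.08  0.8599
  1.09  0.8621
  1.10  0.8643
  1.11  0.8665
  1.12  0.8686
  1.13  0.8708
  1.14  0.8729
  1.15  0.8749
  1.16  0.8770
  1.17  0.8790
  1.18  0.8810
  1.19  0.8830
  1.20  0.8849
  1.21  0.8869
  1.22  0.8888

-0.1401

T = 0.1667;  σ√T = 0.0694
d₁ = [ln(315/295) + (0.042 + 0.17²/2)·0.1667] / 0.0694 = [0.0656 + 0.0094] / 0.0694 = 1.0807 → 1.08
N(d₁) = N(1.08) = 0.8599
Δ_put = N(d₁) − 1 = 0.8599 − 1 = -0.1401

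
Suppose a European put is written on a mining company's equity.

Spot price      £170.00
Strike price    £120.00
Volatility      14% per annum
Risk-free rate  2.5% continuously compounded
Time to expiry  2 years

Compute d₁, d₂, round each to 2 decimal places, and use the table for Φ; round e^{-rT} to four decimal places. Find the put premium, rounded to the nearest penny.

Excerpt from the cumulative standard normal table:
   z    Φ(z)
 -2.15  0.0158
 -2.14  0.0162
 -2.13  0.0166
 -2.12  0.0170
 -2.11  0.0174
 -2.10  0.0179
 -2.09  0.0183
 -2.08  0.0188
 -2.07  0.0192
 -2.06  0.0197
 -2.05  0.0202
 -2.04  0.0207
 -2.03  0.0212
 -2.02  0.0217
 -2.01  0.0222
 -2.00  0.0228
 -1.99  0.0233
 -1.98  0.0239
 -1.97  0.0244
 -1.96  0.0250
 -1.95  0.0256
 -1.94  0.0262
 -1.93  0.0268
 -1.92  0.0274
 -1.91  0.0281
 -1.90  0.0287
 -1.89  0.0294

σ√T = 0.14 × 1.4142 = 0.1980
ln(S/K) + (r + σ²/2)T = ln(170/120) + (0.025 + 0.14²/2)·2 = 0.3483 + 0.0696 = 0.4179
d₁ = 0.4179 / 0.1980 = 2.1107 ≈ 2.11
d₂ = d₁ − σ√T = 2.1107 − 0.1980 = 1.9128 ≈ 1.91
e^(−rT) = e^(−0.025·2) = 0.9512
N(−d₂) = N(-1.91) = 0.0281;  N(−d₁) = N(-2.11) = 0.0174
P = 120·0.9512·0.0281 − 170·0.0174 = 3.2074 − 2.9580 = 0.2494

£0.25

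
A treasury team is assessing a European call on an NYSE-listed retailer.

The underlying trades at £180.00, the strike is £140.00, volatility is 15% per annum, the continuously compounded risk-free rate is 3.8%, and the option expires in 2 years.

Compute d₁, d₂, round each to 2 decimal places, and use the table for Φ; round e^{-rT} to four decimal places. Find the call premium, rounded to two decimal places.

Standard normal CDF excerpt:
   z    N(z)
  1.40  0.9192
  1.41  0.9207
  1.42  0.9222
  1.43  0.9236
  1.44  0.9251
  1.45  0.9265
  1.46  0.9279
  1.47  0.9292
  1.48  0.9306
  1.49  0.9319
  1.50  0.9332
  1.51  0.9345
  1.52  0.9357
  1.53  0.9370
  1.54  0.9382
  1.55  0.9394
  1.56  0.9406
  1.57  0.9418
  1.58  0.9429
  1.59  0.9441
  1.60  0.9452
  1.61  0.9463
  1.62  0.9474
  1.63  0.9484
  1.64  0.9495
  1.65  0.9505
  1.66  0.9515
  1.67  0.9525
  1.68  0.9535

£51.06

σ√T = 0.15·√2 = 0.2121
d₁ = [ln(180/140) + (0.038 + 0.15²/2)·2] / 0.2121 = [0.2513 + 0.0985] / 0.2121 = 1.6490 → 1.65
d₂ = d₁ − σ√T = 1.6490 − 0.2121 = 1.4369 → 1.44
exp(−rT) = exp(−0.038·2) = 0.9268
C = 180·N(1.65) − 140·0.9268·N(1.44) = 180·0.9505 − 140·0.9268·0.9251 = 171.0900 − 120.0336 = 51.0564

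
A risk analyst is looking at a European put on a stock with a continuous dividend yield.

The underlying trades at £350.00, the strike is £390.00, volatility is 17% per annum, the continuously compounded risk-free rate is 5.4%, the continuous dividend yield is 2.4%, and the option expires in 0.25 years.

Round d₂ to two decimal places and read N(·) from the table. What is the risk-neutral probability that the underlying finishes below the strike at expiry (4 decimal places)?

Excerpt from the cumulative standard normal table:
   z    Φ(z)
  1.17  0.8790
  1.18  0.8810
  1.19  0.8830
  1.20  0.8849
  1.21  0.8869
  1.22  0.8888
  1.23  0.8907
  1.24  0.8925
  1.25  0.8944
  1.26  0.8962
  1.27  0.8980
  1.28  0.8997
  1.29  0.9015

σ√T = 0.17 × 0.5000 = 0.0850
d₁ = [ln(350/390) + (0.054 − 0.024 + 0.17²/2)·0.25] / 0.0850 = [-0.1082 + 0.0111] / 0.0850 = -1.1424 → -1.14
d₂ = d₁ − σ√T = -1.1424 − 0.0850 = -1.2274 → -1.23
Pr(exercise) under Q = N(−d₂) = N(1.23) = 0.8907

0.8907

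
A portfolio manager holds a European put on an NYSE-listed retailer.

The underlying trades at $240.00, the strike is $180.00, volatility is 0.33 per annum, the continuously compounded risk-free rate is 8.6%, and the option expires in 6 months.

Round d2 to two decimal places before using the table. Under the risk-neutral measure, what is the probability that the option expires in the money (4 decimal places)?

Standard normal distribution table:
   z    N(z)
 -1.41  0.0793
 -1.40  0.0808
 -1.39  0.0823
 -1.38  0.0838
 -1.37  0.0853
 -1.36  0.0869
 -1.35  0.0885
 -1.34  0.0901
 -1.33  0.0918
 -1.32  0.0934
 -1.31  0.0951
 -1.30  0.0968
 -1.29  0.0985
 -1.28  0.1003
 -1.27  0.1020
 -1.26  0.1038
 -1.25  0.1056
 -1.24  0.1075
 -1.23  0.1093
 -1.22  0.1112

T = 0.5;  σ√T = 0.2333
d₁ = [ln(240/180) + (0.086 + 0.33²/2)·0.5] / 0.2333 = [0.2877 + 0.0702] / 0.2333 = 1.5338 → 1.53
d₂ = d₁ − σ√T = 1.5338 − 0.2333 = 1.3005 → 1.30
Pr(exercise) under Q = N(−d₂) = N(-1.30) = 0.0968

0.0968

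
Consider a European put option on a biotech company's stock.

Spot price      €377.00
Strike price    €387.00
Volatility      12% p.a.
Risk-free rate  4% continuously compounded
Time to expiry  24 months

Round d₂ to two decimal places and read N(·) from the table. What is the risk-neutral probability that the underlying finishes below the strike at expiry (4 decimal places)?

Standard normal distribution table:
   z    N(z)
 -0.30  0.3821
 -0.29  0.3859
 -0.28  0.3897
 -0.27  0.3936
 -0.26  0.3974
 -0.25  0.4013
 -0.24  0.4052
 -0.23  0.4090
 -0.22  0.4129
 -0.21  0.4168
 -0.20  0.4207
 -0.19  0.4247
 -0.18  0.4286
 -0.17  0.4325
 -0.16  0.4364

σ√T = 0.12·√2 = 0.1697
ln(S/K) + (r + σ²/2)T = ln(377/387) + (0.04 + 0.12²/2)·2 = -0.0262 + 0.0944 = 0.0682
d₁ = 0.0682 / 0.1697 = 0.4020 → 0.40
d₂ = d₁ − σ√T = 0.4020 − 0.1697 = 0.2323 → 0.23
Risk-neutral Pr[S_T < K] = N(−d₂) = N(-0.23) = 0.4090

0.4090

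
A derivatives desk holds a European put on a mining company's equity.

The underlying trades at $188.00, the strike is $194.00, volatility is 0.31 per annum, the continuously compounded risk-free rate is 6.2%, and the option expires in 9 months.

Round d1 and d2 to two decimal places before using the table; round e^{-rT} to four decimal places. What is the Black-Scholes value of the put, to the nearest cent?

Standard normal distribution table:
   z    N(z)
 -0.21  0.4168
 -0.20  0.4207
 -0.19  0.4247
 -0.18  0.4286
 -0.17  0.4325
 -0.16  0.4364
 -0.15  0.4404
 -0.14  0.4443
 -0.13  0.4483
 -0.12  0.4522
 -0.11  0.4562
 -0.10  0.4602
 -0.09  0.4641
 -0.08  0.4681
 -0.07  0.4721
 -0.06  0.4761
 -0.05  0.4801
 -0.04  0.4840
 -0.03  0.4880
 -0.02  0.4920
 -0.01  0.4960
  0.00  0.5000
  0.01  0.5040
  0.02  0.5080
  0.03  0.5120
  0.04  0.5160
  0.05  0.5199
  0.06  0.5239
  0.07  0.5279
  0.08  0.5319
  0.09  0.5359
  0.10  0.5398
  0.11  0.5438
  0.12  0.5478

σ√T = 0.31 × 0.8660 = 0.2685
d₁ = [ln(188/194) + (0.062 + 0.31²/2)·0.75] / 0.2685 = [-0.0314 + 0.0825] / 0.2685 = 0.1904 ≈ 0.19
d₂ = d₁ − σ√T = 0.1904 − 0.2685 = -0.0780 ≈ -0.08
exp(−rT) = exp(−0.062·0.75) = 0.9546
N(−d₂) = N(0.08) = 0.5319;  N(−d₁) = N(-0.19) = 0.4247
P = 194·0.9546·0.5319 − 188·0.4247 = 98.5038 − 79.8436 = 18.6602

$18.66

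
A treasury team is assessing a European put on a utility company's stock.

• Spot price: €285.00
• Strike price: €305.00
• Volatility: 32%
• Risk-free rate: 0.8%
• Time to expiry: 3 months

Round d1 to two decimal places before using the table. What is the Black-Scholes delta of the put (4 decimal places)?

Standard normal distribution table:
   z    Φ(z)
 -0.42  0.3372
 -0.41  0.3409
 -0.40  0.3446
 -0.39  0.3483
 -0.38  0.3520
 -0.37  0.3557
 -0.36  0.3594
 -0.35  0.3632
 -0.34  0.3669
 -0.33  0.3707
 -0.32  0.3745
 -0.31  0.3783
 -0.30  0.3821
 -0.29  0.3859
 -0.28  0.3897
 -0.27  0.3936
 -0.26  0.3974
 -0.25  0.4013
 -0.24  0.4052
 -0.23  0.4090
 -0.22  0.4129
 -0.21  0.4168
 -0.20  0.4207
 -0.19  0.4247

σ√T = 0.32 × 0.5000 = 0.1600
d₁ = [ln(285/305) + (0.008 + 0.32²/2)·0.25] / 0.1600 = [-0.0678 + 0.0148] / 0.1600 = -0.3314 → -0.33
N(d₁) = N(-0.33) = 0.3707
Δ_put = N(d₁) − 1 = 0.3707 − 1 = -0.6293

-0.6293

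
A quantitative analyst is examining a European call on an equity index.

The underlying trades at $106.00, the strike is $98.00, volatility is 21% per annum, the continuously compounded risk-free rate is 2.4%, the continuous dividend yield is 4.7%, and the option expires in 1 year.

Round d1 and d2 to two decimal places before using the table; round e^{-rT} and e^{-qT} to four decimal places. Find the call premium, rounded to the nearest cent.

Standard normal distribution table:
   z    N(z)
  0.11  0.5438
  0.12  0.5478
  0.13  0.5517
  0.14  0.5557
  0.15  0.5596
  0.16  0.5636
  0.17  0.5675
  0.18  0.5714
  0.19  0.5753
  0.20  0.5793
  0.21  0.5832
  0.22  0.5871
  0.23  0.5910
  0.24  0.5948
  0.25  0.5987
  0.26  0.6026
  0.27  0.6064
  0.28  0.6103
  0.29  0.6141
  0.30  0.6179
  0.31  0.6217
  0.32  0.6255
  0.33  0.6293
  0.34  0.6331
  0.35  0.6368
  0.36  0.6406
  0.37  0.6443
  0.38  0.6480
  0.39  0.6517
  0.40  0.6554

T = 1;  σ√T = 0.2100
d₁ = [ln(106/98) + (0.024 − 0.047 + 0.21²/2)·1] / 0.2100 = [0.0785 − 0.0010] / 0.2100 = 0.3692 which rounds to 0.37
d₂ = d₁ − σ√T = 0.3692 − 0.2100 = 0.1592 which rounds to 0.16
e^(−qT) = e^(−0.047·1) = 0.9541;  e^(−rT) = e^(−0.024·1) = 0.9763
N(d₁) = N(0.37) = 0.6443;  N(d₂) = N(0.16) = 0.5636
C = 106·0.9541·0.6443 − 98·0.9763·0.5636 = 65.1610 − 53.9238 = 11.2372

$11.24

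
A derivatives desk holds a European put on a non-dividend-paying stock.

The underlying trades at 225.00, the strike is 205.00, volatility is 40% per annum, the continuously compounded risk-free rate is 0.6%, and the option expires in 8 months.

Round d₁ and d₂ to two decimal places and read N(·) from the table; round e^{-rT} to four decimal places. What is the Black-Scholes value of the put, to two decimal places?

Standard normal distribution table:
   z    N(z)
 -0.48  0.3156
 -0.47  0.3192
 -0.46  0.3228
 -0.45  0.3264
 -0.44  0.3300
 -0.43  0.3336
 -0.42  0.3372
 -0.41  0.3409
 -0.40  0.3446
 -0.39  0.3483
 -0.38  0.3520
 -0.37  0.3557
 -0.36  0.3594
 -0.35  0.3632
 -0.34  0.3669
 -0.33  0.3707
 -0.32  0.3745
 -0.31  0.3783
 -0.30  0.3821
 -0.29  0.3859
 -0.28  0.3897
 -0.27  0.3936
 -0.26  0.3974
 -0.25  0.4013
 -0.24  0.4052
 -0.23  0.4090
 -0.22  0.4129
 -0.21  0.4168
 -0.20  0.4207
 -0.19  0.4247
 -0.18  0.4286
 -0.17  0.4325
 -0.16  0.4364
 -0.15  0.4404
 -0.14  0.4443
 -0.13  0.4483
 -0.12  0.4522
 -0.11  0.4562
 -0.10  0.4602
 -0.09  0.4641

18.90

σ√T = 0.4·√0.6667 = 0.3266
d₁ = [ln(225/205) + (0.006 + 0.4²/2)·0.6667] / 0.3266 = [0.0931 + 0.0573] / 0.3266 = 0.4606 → 0.46
d₂ = d₁ − σ√T = 0.4606 − 0.3266 = 0.1340 → 0.13
exp(−rT) = exp(−0.006·0.6667) = 0.9960
N(−d₂) = N(-0.13) = 0.4483;  N(−d₁) = N(-0.46) = 0.3228
P = 205·0.9960·0.4483 − 225·0.3228 = 91.5339 − 72.6300 = 18.9039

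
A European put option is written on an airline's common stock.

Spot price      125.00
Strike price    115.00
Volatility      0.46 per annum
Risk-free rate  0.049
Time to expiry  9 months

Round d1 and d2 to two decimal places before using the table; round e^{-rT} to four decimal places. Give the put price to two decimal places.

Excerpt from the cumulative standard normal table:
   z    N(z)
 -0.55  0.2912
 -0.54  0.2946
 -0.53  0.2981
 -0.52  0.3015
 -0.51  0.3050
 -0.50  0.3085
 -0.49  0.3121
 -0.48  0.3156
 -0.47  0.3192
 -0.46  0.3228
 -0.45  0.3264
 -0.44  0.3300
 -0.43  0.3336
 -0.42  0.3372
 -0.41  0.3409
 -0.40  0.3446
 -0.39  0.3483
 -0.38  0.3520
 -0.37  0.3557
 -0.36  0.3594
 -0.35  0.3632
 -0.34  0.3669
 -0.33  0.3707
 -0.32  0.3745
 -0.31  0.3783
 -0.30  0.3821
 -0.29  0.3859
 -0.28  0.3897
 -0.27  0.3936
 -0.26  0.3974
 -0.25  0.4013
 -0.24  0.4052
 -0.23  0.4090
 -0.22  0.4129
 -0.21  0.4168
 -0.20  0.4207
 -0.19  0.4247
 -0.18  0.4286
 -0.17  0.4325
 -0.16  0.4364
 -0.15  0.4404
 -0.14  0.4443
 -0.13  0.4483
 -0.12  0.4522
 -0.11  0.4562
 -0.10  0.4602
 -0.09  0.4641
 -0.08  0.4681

σ√T = 0.46 × 0.8660 = 0.3984
d₁ = [ln(125/115) + (0.049 + 0.46²/2)·0.75] / 0.3984 = [0.0834 + 0.1161] / 0.3984 = 0.5007 ≈ 0.50
d₂ = d₁ − σ√T = 0.5007 − 0.3984 = 0.1024 ≈ 0.10
exp(−rT) = exp(−0.049·0.75) = 0.9639
N(−d₂) = N(-0.10) = 0.4602;  N(−d₁) = N(-0.50) = 0.3085
P = 115·0.9639·0.4602 − 125·0.3085 = 51.0125 − 38.5625 = 12.4500

12.45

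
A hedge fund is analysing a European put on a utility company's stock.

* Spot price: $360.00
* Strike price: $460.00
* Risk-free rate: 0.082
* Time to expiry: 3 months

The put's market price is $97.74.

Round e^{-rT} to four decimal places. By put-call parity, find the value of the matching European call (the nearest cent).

$7.08

exp(−rT) = exp(−0.082·0.25) = 0.9797
Put-call parity: C − P = S − K·e^(−rT) = 360 − 460·0.9797 = 360 − 450.6620 = -90.6620
C = P + (C − P) = 97.74 + (-90.6620) = 7.0780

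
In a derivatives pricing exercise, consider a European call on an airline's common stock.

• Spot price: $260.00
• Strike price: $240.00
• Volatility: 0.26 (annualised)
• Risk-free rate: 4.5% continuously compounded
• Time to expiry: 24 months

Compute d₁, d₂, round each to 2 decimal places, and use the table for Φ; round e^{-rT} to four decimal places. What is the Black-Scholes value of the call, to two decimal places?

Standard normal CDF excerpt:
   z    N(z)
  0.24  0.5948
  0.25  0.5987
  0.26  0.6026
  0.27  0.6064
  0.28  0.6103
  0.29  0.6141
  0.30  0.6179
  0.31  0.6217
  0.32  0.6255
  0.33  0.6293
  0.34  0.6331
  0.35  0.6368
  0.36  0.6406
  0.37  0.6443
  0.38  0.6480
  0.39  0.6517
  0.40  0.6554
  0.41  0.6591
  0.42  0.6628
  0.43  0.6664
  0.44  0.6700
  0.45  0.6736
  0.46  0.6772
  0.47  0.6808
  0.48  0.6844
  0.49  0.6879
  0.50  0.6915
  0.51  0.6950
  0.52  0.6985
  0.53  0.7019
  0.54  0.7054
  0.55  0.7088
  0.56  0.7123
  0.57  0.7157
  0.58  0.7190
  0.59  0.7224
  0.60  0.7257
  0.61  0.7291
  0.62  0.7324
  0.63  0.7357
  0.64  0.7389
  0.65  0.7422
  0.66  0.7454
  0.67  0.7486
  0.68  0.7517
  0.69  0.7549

$59.11

σ√T = 0.26 × 1.4142 = 0.3677
d₁ = [ln(260/240) + (0.045 + 0.26²/2)·2] / 0.3677 = [0.0800 + 0.1576] / 0.3677 = 0.6463 ⇒ 0.65
d₂ = d₁ − σ√T = 0.6463 − 0.3677 = 0.2786 ⇒ 0.28
e^(−rT) = e^(−0.045·2) = 0.9139
C = 260·N(0.65) − 240·0.9139·N(0.28) = 260·0.7422 − 240·0.9139·0.6103 = 192.9720 − 133.8608 = 59.1112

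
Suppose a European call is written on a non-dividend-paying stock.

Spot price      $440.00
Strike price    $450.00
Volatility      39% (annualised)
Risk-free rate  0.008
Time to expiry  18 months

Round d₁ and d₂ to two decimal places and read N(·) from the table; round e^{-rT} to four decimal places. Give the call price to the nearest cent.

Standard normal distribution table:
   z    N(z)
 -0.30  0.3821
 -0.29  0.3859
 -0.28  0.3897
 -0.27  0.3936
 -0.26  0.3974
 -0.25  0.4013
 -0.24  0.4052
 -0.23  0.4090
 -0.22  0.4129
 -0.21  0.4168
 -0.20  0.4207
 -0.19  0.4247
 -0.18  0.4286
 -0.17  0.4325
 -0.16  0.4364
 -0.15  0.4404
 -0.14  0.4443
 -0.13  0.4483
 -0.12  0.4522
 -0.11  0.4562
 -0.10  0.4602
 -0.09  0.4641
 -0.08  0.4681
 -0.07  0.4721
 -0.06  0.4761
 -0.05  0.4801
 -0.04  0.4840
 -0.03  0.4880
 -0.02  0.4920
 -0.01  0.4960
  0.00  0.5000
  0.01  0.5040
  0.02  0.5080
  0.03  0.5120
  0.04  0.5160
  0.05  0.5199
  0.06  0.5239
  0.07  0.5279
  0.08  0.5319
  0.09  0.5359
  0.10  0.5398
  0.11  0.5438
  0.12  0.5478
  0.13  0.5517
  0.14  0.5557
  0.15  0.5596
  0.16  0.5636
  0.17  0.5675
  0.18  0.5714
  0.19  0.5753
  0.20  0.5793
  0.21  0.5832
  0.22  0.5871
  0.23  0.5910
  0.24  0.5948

$81.62

σ√T = 0.39·√1.5 = 0.4777
d₁ = [ln(440/450) + (0.008 + 0.39²/2)·1.5] / 0.4777 = [-0.0225 + 0.1261] / 0.4777 = 0.2169 ≈ 0.22
d₂ = d₁ − σ√T = 0.2169 − 0.4777 = -0.2608 ≈ -0.26
e^(−rT) = e^(−0.008·1.5) = 0.9881
N(d₁) = N(0.22) = 0.5871;  N(d₂) = N(-0.26) = 0.3974
C = 440·0.5871 − 450·0.9881·0.3974 = 258.3240 − 176.7019 = 81.6221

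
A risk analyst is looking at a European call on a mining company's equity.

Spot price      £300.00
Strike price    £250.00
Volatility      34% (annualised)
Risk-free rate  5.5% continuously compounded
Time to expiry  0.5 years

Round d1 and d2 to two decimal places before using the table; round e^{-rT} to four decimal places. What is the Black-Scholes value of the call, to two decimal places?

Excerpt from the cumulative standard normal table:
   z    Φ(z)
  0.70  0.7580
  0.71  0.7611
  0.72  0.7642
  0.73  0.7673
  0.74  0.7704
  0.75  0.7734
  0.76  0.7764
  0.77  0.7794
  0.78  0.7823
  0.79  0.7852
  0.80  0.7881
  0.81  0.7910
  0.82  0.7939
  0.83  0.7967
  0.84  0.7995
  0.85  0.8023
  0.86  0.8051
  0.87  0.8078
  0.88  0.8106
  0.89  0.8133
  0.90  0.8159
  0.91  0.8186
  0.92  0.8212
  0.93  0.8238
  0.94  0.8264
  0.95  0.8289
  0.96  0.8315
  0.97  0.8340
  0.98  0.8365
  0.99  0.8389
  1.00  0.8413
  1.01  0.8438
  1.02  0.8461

σ√T = 0.34 × 0.7071 = 0.2404
d₁ = [ln(300/250) + (0.055 + 0.34²/2)·0.5] / 0.2404 = [0.1823 + 0.0564] / 0.2404 = 0.9930 ⇒ 0.99
d₂ = d₁ − σ√T = 0.9930 − 0.2404 = 0.7525 ⇒ 0.75
exp(−rT) = exp(−0.055·0.5) = 0.9729
N(d₁) = N(0.99) = 0.8389;  N(d₂) = N(0.75) = 0.7734
C = 300·0.8389 − 250·0.9729·0.7734 = 251.6700 − 188.1102 = 63.5598

£63.56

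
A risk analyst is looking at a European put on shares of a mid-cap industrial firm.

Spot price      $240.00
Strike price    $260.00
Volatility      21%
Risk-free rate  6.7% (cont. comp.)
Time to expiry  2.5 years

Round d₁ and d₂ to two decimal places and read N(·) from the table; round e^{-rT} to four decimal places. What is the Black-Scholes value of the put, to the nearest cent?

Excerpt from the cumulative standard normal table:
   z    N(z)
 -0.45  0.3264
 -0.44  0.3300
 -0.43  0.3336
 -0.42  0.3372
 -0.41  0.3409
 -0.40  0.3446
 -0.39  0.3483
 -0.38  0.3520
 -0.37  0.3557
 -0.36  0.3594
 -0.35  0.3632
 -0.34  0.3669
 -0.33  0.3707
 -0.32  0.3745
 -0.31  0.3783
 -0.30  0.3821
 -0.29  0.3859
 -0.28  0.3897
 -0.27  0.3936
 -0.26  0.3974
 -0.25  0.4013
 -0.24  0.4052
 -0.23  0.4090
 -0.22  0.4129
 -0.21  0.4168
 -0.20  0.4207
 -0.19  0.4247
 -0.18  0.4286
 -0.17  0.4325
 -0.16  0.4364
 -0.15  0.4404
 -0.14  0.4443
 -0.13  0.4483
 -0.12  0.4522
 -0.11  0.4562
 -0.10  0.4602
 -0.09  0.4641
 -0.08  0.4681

σ√T = 0.21·√2.5 = 0.3320
d₁ = [ln(240/260) + (0.067 + 0.21²/2)·2.5] / 0.3320 = [-0.0800 + 0.2226] / 0.3320 = 0.4294 which rounds to 0.43
d₂ = d₁ − σ√T = 0.4294 − 0.3320 = 0.0974 which rounds to 0.10
e^(−rT) = e^(−0.067·2.5) = 0.8458
N(−d₂) = N(-0.10) = 0.4602;  N(−d₁) = N(-0.43) = 0.3336
P = 260·0.8458·0.4602 − 240·0.3336 = 101.2017 − 80.0640 = 21.1377

$21.14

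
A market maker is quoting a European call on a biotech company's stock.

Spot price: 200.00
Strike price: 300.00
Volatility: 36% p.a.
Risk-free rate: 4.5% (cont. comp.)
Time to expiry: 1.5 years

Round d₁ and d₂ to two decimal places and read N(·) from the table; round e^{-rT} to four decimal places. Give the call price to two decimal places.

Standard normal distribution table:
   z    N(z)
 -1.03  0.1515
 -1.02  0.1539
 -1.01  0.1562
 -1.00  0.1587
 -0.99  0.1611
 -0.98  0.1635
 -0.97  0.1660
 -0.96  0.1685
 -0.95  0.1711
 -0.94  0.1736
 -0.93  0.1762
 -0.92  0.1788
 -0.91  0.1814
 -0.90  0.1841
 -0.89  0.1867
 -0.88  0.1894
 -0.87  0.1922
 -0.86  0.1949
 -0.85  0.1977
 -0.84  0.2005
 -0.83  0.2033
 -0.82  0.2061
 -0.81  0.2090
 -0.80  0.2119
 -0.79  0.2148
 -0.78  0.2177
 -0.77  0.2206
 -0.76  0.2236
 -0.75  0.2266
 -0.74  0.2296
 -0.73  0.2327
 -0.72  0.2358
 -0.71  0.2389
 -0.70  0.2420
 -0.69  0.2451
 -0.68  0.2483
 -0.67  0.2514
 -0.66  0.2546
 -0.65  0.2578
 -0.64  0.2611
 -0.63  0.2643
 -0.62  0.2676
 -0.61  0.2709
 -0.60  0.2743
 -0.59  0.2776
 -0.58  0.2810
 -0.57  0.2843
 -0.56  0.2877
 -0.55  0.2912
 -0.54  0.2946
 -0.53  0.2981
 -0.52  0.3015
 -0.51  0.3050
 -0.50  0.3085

T = 1.5;  σ√T = 0.4409
d₁ = [ln(200/300) + (0.045 + 0.36²/2)·1.5] / 0.4409 = [-0.4055 + 0.1647] / 0.4409 = -0.5461 which rounds to -0.55
d₂ = d₁ − σ√T = -0.5461 − 0.4409 = -0.9870 which rounds to -0.99
exp(−rT) = exp(−0.045·1.5) = 0.9347
N(d₁) = N(-0.55) = 0.2912;  N(d₂) = N(-0.99) = 0.1611
C = 200·0.2912 − 300·0.9347·0.1611 = 58.2400 − 45.1741 = 13.0659

13.07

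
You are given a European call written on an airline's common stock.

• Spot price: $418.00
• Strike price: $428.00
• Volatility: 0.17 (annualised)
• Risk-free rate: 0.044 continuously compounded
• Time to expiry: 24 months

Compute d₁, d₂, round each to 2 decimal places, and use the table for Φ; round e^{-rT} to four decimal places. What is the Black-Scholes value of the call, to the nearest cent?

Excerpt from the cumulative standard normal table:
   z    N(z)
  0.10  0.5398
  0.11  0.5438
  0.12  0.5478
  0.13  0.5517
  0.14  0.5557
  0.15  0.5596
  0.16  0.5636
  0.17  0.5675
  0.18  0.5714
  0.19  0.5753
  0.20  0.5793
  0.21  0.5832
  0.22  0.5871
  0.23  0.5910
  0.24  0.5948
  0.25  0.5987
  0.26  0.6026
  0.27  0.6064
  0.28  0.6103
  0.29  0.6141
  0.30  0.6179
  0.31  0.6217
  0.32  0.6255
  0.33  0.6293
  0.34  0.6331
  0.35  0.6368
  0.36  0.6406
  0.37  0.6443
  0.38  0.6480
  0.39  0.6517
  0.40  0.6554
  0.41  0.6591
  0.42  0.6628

$53.07

σ√T = 0.17 × 1.4142 = 0.2404
d₁ = [ln(418/428) + (0.044 + 0.17²/2)·2] / 0.2404 = [-0.0236 + 0.1169] / 0.2404 = 0.3879 ≈ 0.39
d₂ = d₁ − σ√T = 0.3879 − 0.2404 = 0.1475 ≈ 0.15
e^(−rT) = e^(−0.044·2) = 0.9158
N(d₁) = N(0.39) = 0.6517;  N(d₂) = N(0.15) = 0.5596
C = 418·0.6517 − 428·0.9158·0.5596 = 272.4106 − 219.3422 = 53.0684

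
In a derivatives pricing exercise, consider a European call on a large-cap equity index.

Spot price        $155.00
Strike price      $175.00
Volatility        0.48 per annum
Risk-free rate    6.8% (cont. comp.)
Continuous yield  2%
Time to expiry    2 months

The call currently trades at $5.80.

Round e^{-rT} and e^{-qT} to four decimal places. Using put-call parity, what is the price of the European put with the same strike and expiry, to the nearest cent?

$24.33

exp(−qT) = exp(−0.02·0.1667) = 0.9967;  exp(−rT) = exp(−0.068·0.1667) = 0.9887
Put-call parity: C − P = S·e^(−qT) − K·e^(−rT) = 155·0.9967 − 175·0.9887 = 154.4885 − 173.0225 = -18.5340
P = C − (C − P) = 5.80 − (-18.5340) = 24.3340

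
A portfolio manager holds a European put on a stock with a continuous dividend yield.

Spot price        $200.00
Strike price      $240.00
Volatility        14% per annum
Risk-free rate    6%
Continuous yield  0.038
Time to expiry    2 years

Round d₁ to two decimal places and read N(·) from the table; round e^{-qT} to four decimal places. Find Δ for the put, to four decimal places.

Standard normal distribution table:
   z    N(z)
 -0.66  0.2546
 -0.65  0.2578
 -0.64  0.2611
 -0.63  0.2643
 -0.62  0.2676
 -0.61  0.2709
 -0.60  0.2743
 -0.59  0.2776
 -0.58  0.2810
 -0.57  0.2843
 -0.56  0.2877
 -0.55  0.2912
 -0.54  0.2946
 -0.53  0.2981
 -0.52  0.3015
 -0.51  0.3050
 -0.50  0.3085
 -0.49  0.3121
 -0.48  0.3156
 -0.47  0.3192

σ√T = 0.14 × 1.4142 = 0.1980
d₁ = [ln(200/240) + (0.06 − 0.038 + 0.14²/2)·2] / 0.1980 = [-0.1823 + 0.0636] / 0.1980 = -0.5996 which rounds to -0.60
N(d₁) = N(-0.60) = 0.2743
Δ_put = e^(−qT)·(N(d₁) − 1) = 0.9268·(0.2743 − 1) = -0.6726

-0.6726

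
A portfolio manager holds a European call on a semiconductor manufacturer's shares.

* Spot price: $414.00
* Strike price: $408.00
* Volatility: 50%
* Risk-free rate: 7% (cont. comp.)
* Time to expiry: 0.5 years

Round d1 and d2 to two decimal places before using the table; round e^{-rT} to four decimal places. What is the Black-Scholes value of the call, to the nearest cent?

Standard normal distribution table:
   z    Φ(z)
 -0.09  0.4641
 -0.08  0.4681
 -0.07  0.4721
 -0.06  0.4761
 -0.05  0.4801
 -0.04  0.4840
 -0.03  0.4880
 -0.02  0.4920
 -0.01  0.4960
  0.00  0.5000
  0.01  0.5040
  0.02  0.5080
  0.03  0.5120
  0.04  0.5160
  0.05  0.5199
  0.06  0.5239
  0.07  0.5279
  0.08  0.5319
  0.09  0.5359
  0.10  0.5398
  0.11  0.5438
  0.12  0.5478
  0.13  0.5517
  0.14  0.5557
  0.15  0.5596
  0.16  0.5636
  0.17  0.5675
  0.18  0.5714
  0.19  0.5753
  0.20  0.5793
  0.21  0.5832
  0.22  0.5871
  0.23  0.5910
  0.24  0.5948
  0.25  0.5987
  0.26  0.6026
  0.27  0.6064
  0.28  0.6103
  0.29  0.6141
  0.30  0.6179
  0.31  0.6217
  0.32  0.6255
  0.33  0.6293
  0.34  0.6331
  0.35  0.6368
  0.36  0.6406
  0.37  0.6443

σ√T = 0.5·√0.5 = 0.3536
ln(S/K) + (r + σ²/2)T = ln(414/408) + (0.07 + 0.5²/2)·0.5 = 0.0146 + 0.0975 = 0.1121
d₁ = 0.1121 / 0.3536 = 0.3171 → 0.32
d₂ = d₁ − σ√T = 0.3171 − 0.3536 = -0.0365 → -0.04
e^(−rT) = e^(−0.07·0.5) = 0.9656
C = 414·N(0.32) − 408·0.9656·N(-0.04) = 414·0.6255 − 408·0.9656·0.4840 = 258.9570 − 190.6790 = 68.2780

$68.28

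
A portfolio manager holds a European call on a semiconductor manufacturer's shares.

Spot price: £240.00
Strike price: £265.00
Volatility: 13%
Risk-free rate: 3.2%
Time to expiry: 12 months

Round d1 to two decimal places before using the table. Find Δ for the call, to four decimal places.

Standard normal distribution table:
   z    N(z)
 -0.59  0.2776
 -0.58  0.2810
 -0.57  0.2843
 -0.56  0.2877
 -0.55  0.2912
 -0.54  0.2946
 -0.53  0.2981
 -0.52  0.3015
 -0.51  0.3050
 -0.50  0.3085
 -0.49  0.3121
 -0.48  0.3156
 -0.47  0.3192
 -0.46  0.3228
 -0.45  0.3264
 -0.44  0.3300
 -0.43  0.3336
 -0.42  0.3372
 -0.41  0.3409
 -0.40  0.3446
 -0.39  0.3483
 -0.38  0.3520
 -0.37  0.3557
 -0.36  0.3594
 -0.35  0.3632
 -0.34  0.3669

σ√T = 0.13 × 1.0000 = 0.1300
d₁ = [ln(240/265) + (0.032 + 0.13²/2)·1] / 0.1300 = [-0.0991 + 0.0404] / 0.1300 = -0.4511 which rounds to -0.45
N(d₁) = N(-0.45) = 0.3264
Δ_call = N(d₁) = 0.3264

0.3264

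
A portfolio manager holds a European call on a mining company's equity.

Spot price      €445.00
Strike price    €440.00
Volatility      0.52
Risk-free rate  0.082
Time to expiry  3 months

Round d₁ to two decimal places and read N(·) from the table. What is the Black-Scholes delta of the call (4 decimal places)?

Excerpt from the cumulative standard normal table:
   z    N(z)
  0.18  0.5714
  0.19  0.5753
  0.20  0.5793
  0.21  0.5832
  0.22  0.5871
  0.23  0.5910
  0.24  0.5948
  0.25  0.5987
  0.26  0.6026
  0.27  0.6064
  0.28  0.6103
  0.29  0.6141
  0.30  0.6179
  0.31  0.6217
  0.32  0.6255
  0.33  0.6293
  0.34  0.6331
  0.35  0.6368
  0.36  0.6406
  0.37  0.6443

σ√T = 0.52·√0.25 = 0.2600
d₁ = [ln(445/440) + (0.082 + ½·0.52²)·0.25] / (σ√T) = (0.0113 + 0.0543) / 0.2600 = 0.2523 which rounds to 0.25
N(d₁) = N(0.25) = 0.5987
Δ_call = N(d₁) = 0.5987

0.5987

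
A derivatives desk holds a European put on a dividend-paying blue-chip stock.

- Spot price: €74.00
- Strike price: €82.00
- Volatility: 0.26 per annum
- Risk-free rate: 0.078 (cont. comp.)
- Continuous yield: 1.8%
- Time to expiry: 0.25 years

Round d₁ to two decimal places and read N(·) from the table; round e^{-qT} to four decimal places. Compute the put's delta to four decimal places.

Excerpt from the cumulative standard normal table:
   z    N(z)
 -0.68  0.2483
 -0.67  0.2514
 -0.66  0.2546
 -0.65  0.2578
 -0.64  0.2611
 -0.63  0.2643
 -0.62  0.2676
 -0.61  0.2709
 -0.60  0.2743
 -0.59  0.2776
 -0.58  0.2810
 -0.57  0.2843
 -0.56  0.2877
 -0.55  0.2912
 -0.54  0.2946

σ√T = 0.26·√0.25 = 0.1300
ln(S/K) + (r − q + σ²/2)T = ln(74/82) + (0.078 − 0.018 + 0.26²/2)·0.25 = -0.1027 + 0.0234 = -0.0792
d₁ = -0.0792 / 0.1300 = -0.6093 which rounds to -0.61
N(d₁) = N(-0.61) = 0.2709
Δ_put = e^(−qT)·(N(d₁) − 1) = 0.9955·(0.2709 − 1) = -0.7258

-0.7258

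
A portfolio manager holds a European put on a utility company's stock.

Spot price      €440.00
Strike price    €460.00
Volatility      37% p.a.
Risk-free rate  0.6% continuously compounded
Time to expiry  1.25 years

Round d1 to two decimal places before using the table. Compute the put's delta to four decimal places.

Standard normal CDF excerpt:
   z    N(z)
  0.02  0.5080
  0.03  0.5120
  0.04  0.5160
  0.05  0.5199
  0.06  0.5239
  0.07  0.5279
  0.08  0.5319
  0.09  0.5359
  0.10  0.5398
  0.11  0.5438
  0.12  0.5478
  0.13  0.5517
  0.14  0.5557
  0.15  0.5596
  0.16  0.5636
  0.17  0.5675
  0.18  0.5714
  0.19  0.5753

-0.4522

T = 1.25;  σ√T = 0.4137
d₁ = [ln(440/460) + (0.006 + 0.37²/2)·1.25] / 0.4137 = [-0.0445 + 0.0931] / 0.4137 = 0.1175 ⇒ 0.12
N(d₁) = N(0.12) = 0.5478
Δ_put = N(d₁) − 1 = 0.5478 − 1 = -0.4522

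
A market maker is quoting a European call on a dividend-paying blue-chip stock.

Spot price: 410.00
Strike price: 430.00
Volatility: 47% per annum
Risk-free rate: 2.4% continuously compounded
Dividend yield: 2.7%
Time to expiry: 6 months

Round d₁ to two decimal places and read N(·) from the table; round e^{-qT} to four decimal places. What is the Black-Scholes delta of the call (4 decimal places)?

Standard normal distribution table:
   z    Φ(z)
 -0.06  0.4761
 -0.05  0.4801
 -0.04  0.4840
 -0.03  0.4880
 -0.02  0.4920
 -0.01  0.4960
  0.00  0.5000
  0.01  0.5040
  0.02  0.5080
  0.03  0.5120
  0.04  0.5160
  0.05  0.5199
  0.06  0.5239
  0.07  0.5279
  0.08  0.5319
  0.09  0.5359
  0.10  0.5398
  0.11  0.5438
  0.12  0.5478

σ√T = 0.47 × 0.7071 = 0.3323
d₁ = [ln(410/430) + (0.024 − 0.027 + ½·0.47²)·0.5] / (σ√T) = (-0.0476 + 0.0537) / 0.3323 = 0.0183 ≈ 0.02
N(d₁) = N(0.02) = 0.5080
Δ_call = exp(−qT)·N(d₁) = 0.9866·0.5080 = 0.5012

0.5012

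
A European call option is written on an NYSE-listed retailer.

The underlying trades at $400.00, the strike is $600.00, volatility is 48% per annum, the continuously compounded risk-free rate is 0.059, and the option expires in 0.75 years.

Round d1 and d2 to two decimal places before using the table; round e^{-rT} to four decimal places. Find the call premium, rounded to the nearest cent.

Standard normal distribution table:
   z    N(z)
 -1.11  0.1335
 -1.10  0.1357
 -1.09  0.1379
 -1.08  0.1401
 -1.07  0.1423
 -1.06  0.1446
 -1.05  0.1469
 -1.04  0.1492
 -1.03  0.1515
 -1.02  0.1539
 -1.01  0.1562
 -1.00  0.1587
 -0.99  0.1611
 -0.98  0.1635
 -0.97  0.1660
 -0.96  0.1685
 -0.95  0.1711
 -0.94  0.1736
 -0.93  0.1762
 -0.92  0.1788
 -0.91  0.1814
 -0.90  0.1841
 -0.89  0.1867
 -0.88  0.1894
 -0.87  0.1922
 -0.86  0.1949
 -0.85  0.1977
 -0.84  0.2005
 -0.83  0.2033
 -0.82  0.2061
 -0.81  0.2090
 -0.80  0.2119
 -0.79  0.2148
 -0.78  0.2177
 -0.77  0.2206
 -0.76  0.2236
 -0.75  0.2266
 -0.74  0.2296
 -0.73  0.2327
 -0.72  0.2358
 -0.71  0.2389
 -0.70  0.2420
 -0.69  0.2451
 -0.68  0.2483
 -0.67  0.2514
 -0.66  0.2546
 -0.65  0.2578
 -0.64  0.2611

$21.42

σ√T = 0.48 × 0.8660 = 0.4157
d₁ = [ln(400/600) + (0.059 + 0.48²/2)·0.75] / 0.4157 = [-0.4055 + 0.1306] / 0.4157 = -0.6611 ⇒ -0.66
d₂ = d₁ − σ√T = -0.6611 − 0.4157 = -1.0768 ⇒ -1.08
e^(−rT) = e^(−0.059·0.75) = 0.9567
N(d₁) = N(-0.66) = 0.2546;  N(d₂) = N(-1.08) = 0.1401
C = 400·0.2546 − 600·0.9567·0.1401 = 101.8400 − 80.4202 = 21.4198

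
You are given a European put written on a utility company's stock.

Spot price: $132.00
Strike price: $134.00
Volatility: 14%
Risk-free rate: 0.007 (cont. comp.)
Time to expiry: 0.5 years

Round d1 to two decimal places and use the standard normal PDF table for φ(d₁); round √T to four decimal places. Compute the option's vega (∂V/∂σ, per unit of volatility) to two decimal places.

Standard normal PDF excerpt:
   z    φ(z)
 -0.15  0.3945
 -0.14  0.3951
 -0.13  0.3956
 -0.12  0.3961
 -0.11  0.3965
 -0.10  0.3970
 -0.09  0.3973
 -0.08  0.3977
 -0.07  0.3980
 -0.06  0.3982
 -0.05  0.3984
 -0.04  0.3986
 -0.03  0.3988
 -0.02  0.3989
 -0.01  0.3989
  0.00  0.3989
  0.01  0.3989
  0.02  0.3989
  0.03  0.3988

T = 0.5;  σ√T = 0.0990
d₁ = [ln(132/134) + (0.007 + ½·0.14²)·0.5] / (σ√T) = (-0.0150 + 0.0084) / 0.0990 = -0.0671 → -0.07
√T = √0.5 = 0.7071
φ(d₁) = φ(-0.07) = 0.3980
vega = S·φ(d₁)·√T = 132·0.3980·0.7071 = 37.1482

37.15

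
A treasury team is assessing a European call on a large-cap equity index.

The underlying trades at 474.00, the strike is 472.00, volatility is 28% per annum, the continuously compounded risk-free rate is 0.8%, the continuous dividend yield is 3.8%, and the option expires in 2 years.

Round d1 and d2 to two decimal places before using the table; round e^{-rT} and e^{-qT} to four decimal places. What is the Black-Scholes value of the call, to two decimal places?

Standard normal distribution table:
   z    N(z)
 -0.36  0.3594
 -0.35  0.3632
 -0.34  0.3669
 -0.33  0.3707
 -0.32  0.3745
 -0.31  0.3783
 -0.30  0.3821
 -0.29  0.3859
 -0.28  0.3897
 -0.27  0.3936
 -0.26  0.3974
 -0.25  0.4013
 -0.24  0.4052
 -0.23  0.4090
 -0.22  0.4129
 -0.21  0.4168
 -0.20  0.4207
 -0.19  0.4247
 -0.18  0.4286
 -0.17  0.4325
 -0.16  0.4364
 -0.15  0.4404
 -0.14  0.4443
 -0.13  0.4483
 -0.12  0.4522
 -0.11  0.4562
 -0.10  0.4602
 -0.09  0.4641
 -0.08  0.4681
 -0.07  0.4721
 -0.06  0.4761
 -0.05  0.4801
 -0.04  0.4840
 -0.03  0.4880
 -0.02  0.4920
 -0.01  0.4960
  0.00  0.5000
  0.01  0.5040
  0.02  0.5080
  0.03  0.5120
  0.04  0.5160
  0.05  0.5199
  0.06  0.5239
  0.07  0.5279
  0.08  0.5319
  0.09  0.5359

59.73

σ√T = 0.28 × 1.4142 = 0.3960
d₁ = [ln(474/472) + (0.008 − 0.038 + 0.28²/2)·2] / 0.3960 = [0.0042 + 0.0184] / 0.3960 = 0.0571 which rounds to 0.06
d₂ = d₁ − σ√T = 0.0571 − 0.3960 = -0.3388 which rounds to -0.34
e^(−qT) = e^(−0.038·2) = 0.9268;  e^(−rT) = e^(−0.008·2) = 0.9841
C = 474·0.9268·N(0.06) − 472·0.9841·N(-0.34) = 474·0.9268·0.5239 − 472·0.9841·0.3669 = 230.1509 − 170.4233 = 59.7277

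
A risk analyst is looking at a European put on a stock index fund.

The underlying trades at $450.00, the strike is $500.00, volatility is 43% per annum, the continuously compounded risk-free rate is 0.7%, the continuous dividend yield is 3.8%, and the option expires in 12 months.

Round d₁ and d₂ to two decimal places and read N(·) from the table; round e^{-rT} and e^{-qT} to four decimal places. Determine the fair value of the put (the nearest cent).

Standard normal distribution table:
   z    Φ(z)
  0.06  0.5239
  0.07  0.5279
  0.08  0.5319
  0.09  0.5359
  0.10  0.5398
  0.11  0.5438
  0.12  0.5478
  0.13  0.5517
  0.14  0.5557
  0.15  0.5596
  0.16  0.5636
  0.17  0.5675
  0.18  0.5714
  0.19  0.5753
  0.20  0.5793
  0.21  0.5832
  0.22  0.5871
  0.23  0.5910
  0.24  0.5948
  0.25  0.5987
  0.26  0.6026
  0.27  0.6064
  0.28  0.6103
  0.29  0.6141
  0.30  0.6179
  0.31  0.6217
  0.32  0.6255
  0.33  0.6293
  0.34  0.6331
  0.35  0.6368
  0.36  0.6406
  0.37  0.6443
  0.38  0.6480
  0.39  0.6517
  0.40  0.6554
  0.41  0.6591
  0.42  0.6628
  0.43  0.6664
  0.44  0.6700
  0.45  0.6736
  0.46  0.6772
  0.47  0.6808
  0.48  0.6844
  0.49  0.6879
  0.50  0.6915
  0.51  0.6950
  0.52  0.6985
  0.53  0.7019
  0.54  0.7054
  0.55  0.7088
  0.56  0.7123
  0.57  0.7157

$114.64

σ√T = 0.43 × 1.0000 = 0.4300
d₁ = [ln(450/500) + (0.007 − 0.038 + 0.43²/2)·1] / 0.4300 = [-0.1054 + 0.0614] / 0.4300 = -0.1021 → -0.10
d₂ = d₁ − σ√T = -0.1021 − 0.4300 = -0.5321 → -0.53
e^(−qT) = e^(−0.038·1) = 0.9627;  e^(−rT) = e^(−0.007·1) = 0.9930
N(−d₂) = N(0.53) = 0.7019;  N(−d₁) = N(0.10) = 0.5398
P = 500·0.9930·0.7019 − 450·0.9627·0.5398 = 348.4933 − 233.8495 = 114.6439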